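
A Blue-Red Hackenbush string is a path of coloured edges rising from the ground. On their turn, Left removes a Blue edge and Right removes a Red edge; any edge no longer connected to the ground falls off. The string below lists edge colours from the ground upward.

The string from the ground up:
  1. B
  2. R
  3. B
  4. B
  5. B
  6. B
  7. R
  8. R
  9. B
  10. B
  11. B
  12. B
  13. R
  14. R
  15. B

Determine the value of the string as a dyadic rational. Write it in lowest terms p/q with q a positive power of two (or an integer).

Prefix values for B R B B B B R R B B B B R R B via {L|R} + simplicity:
value(B) = { 0 | (no moves) } ⇒ 1
value(BR) = { 0 | 1 } ⇒ 1/2
value(BRB) = { 0, 1/2 | 1 } ⇒ 3/4
value(BRBB) = { 0, 1/2, 3/4 | 1 } ⇒ 7/8
value(BRBBB) = { 0, 1/2, 3/4, 7/8 | 1 } ⇒ 15/16
value(BRBBBB) = { 0, 1/2, 3/4, 7/8, 15/16 | 1 } ⇒ 31/32
value(BRBBBBR) = { 0, 1/2, 3/4, 7/8, 15/16 | 31/32, 1 } ⇒ 61/64
value(BRBBBBRR) = { 0, 1/2, 3/4, 7/8, 15/16 | 61/64, 31/32, 1 } ⇒ 121/128
value(BRBBBBRRB) = { 0, 1/2, 3/4, 7/8, 15/16, 121/128 | 61/64, 31/32, 1 } ⇒ 243/256
value(BRBBBBRRBB) = { 0, 1/2, 3/4, 7/8, 15/16, 121/128, 243/256 | 61/64, 31/32, 1 } ⇒ 487/512
value(BRBBBBRRBBB) = { 0, 1/2, 3/4, 7/8, 15/16, 121/128, 243/256, 487/512 | 61/64, 31/32, 1 } ⇒ 975/1024
value(BRBBBBRRBBBB) = { 0, 1/2, 3/4, 7/8, 15/16, 121/128, 243/256, 487/512, 975/1024 | 61/64, 31/32, 1 } ⇒ 1951/2048
value(BRBBBBRRBBBBR) = { 0, 1/2, 3/4, 7/8, 15/16, 121/128, 243/256, 487/512, 975/1024 | 1951/2048, 61/64, 31/32, 1 } ⇒ 3901/4096
value(BRBBBBRRBBBBRR) = { 0, 1/2, 3/4, 7/8, 15/16, 121/128, 243/256, 487/512, 975/1024 | 3901/4096, 1951/2048, 61/64, 31/32, 1 } ⇒ 7801/8192
value(BRBBBBRRBBBBRRB) = { 0, 1/2, 3/4, 7/8, 15/16, 121/128, 243/256, 487/512, 975/1024, 7801/8192 | 3901/4096, 1951/2048, 61/64, 31/32, 1 } ⇒ 15603/16384

15603/16384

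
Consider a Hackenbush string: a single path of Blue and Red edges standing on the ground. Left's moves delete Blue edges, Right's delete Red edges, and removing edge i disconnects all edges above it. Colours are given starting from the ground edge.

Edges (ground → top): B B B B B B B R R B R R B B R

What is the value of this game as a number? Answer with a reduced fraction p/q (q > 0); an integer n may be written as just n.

edge 1 of 15 (B): { 0 | ∅ } = 1
edge 2 of 15 (B): { 0, 1 | ∅ } = 2
edge 3 of 15 (B): { 0, 1, 2 | ∅ } = 3
edge 4 of 15 (B): { 0, 1, 2, 3 | ∅ } = 4
edge 5 of 15 (B): { 0, 1, 2, 3, 4 | ∅ } = 5
edge 6 of 15 (B): { 0, 1, 2, 3, 4, 5 | ∅ } = 6
edge 7 of 15 (B): { 0, 1, 2, 3, 4, 5, 6 | ∅ } = 7
edge 8 of 15 (R): { 0, 1, 2, 3, 4, 5, 6 | 7 } = 13/2
edge 9 of 15 (R): { 0, 1, 2, 3, 4, 5, 6 | 13/2, 7 } = 25/4
edge 10 of 15 (B): { 0, 1, 2, 3, 4, 5, 6, 25/4 | 13/2, 7 } = 51/8
edge 11 of 15 (R): { 0, 1, 2, 3, 4, 5, 6, 25/4 | 51/8, 13/2, 7 } = 101/16
edge 12 of 15 (R): { 0, 1, 2, 3, 4, 5, 6, 25/4 | 101/16, 51/8, 13/2, 7 } = 201/32
edge 13 of 15 (B): { 0, 1, 2, 3, 4, 5, 6, 25/4, 201/32 | 101/16, 51/8, 13/2, 7 } = 403/64
edge 14 of 15 (B): { 0, 1, 2, 3, 4, 5, 6, 25/4, 201/32, 403/64 | 101/16, 51/8, 13/2, 7 } = 807/128
edge 15 of 15 (R): { 0, 1, 2, 3, 4, 5, 6, 25/4, 201/32, 403/64 | 807/128, 101/16, 51/8, 13/2, 7 } = 1613/256

1613/256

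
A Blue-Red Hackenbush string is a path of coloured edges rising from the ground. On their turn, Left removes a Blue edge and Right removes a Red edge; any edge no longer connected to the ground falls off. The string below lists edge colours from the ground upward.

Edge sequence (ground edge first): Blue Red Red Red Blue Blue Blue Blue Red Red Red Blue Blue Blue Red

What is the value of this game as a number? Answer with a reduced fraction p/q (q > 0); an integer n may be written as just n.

3869/16384

edge 1 of 15 (Blue): { 0 | ∅ } gives 1
edge 2 of 15 (Red): { 0 | 1 } gives 1/2
edge 3 of 15 (Red): { 0 | 1/2, 1 } gives 1/4
edge 4 of 15 (Red): { 0 | 1/4, 1/2, 1 } gives 1/8
edge 5 of 15 (Blue): { 0, 1/8 | 1/4, 1/2, 1 } gives 3/16
edge 6 of 15 (Blue): { 0, 1/8, 3/16 | 1/4, 1/2, 1 } gives 7/32
edge 7 of 15 (Blue): { 0, 1/8, 3/16, 7/32 | 1/4, 1/2, 1 } gives 15/64
edge 8 of 15 (Blue): { 0, 1/8, 3/16, 7/32, 15/64 | 1/4, 1/2, 1 } gives 31/128
edge 9 of 15 (Red): { 0, 1/8, 3/16, 7/32, 15/64 | 31/128, 1/4, 1/2, 1 } gives 61/256
edge 10 of 15 (Red): { 0, 1/8, 3/16, 7/32, 15/64 | 61/256, 31/128, 1/4, 1/2, 1 } gives 121/512
edge 11 of 15 (Red): { 0, 1/8, 3/16, 7/32, 15/64 | 121/512, 61/256, 31/128, 1/4, 1/2, 1 } gives 241/1024
edge 12 of 15 (Blue): { 0, 1/8, 3/16, 7/32, 15/64, 241/1024 | 121/512, 61/256, 31/128, 1/4, 1/2, 1 } gives 483/2048
edge 13 of 15 (Blue): { 0, 1/8, 3/16, 7/32, 15/64, 241/1024, 483/2048 | 121/512, 61/256, 31/128, 1/4, 1/2, 1 } gives 967/4096
edge 14 of 15 (Blue): { 0, 1/8, 3/16, 7/32, 15/64, 241/1024, 483/2048, 967/4096 | 121/512, 61/256, 31/128, 1/4, 1/2, 1 } gives 1935/8192
edge 15 of 15 (Red): { 0, 1/8, 3/16, 7/32, 15/64, 241/1024, 483/2048, 967/4096 | 1935/8192, 121/512, 61/256, 31/128, 1/4, 1/2, 1 } gives 3869/16384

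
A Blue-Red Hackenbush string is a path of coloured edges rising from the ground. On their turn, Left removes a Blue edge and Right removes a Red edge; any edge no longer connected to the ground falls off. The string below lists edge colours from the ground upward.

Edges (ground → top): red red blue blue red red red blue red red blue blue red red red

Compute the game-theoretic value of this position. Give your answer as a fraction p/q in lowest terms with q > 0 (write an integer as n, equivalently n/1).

val_1 [r]  L=[—]  R=[0]  -> -1
val_2 [rr]  L=[—]  R=[-1; 0]  -> -2
val_3 [rrb]  L=[-2]  R=[-1; 0]  -> -3/2
val_4 [rrbb]  L=[-2; -3/2]  R=[-1; 0]  -> -5/4
val_5 [rrbbr]  L=[-2; -3/2]  R=[-5/4; -1; 0]  -> -11/8
val_6 [rrbbrr]  L=[-2; -3/2]  R=[-11/8; -5/4; -1; 0]  -> -23/16
val_7 [rrbbrrr]  L=[-2; -3/2]  R=[-23/16; -11/8; -5/4; -1; 0]  -> -47/32
val_8 [rrbbrrrb]  L=[-2; -3/2; -47/32]  R=[-23/16; -11/8; -5/4; -1; 0]  -> -93/64
val_9 [rrbbrrrbr]  L=[-2; -3/2; -47/32]  R=[-93/64; -23/16; -11/8; -5/4; -1; 0]  -> -187/128
val_10 [rrbbrrrbrr]  L=[-2; -3/2; -47/32]  R=[-187/128; -93/64; -23/16; -11/8; -5/4; -1; 0]  -> -375/256
val_11 [rrbbrrrbrrb]  L=[-2; -3/2; -47/32; -375/256]  R=[-187/128; -93/64; -23/16; -11/8; -5/4; -1; 0]  -> -749/512
val_12 [rrbbrrrbrrbb]  L=[-2; -3/2; -47/32; -375/256; -749/512]  R=[-187/128; -93/64; -23/16; -11/8; -5/4; -1; 0]  -> -1497/1024
val_13 [rrbbrrrbrrbbr]  L=[-2; -3/2; -47/32; -375/256; -749/512]  R=[-1497/1024; -187/128; -93/64; -23/16; -11/8; -5/4; -1; 0]  -> -2995/2048
val_14 [rrbbrrrbrrbbrr]  L=[-2; -3/2; -47/32; -375/256; -749/512]  R=[-2995/2048; -1497/1024; -187/128; -93/64; -23/16; -11/8; -5/4; -1; 0]  -> -5991/4096
val_15 [rrbbrrrbrrbbrrr]  L=[-2; -3/2; -47/32; -375/256; -749/512]  R=[-5991/4096; -2995/2048; -1497/1024; -187/128; -93/64; -23/16; -11/8; -5/4; -1; 0]  -> -11983/8192

-11983/8192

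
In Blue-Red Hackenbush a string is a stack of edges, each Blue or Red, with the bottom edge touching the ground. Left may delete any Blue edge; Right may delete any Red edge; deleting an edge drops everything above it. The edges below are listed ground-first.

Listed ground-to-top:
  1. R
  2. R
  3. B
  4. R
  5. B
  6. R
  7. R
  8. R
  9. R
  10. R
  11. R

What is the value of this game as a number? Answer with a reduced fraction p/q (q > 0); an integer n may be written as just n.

step 1: add R to get R; options L={ ∅ } R={ 0 } => -1
step 2: add R to get RR; options L={ ∅ } R={ -1; 0 } => -2
step 3: add B to get RRB; options L={ -2 } R={ -1; 0 } => -3/2
step 4: add R to get RRBR; options L={ -2 } R={ -3/2; -1; 0 } => -7/4
step 5: add B to get RRBRB; options L={ -2; -7/4 } R={ -3/2; -1; 0 } => -13/8
step 6: add R to get RRBRBR; options L={ -2; -7/4 } R={ -13/8; -3/2; -1; 0 } => -27/16
step 7: add R to get RRBRBRR; options L={ -2; -7/4 } R={ -27/16; -13/8; -3/2; -1; 0 } => -55/32
step 8: add R to get RRBRBRRR; options L={ -2; -7/4 } R={ -55/32; -27/16; -13/8; -3/2; -1; 0 } => -111/64
step 9: add R to get RRBRBRRRR; options L={ -2; -7/4 } R={ -111/64; -55/32; -27/16; -13/8; -3/2; -1; 0 } => -223/128
step 10: add R to get RRBRBRRRRR; options L={ -2; -7/4 } R={ -223/128; -111/64; -55/32; -27/16; -13/8; -3/2; -1; 0 } => -447/256
step 11: add R to get RRBRBRRRRRR; options L={ -2; -7/4 } R={ -447/256; -223/128; -111/64; -55/32; -27/16; -13/8; -3/2; -1; 0 } => -895/512

-895/512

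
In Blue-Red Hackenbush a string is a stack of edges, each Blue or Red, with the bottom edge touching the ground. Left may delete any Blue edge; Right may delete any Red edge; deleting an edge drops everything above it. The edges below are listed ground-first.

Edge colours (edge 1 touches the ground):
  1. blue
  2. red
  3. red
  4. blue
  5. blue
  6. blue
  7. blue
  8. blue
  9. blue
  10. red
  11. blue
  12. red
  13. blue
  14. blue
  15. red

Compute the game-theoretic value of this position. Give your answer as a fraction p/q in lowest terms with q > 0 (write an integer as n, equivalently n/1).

8109/16384

Recurse on prefixes of the 15-edge string blue red red blue blue blue blue blue blue red blue red blue blue red:
1 of 15 · b · max L 0 · min R +∞ → 1
2 of 15 · br · max L 0 · min R 1 → 1/2
3 of 15 · brr · max L 0 · min R 1/2 → 1/4
4 of 15 · brrb · max L 1/4 · min R 1/2 → 3/8
5 of 15 · brrbb · max L 3/8 · min R 1/2 → 7/16
6 of 15 · brrbbb · max L 7/16 · min R 1/2 → 15/32
7 of 15 · brrbbbb · max L 15/32 · min R 1/2 → 31/64
8 of 15 · brrbbbbb · max L 31/64 · min R 1/2 → 63/128
9 of 15 · brrbbbbbb · max L 63/128 · min R 1/2 → 127/256
10 of 15 · brrbbbbbbr · max L 63/128 · min R 127/256 → 253/512
11 of 15 · brrbbbbbbrb · max L 253/512 · min R 127/256 → 507/1024
12 of 15 · brrbbbbbbrbr · max L 253/512 · min R 507/1024 → 1013/2048
13 of 15 · brrbbbbbbrbrb · max L 1013/2048 · min R 507/1024 → 2027/4096
14 of 15 · brrbbbbbbrbrbb · max L 2027/4096 · min R 507/1024 → 4055/8192
15 of 15 · brrbbbbbbrbrbbr · max L 2027/4096 · min R 4055/8192 → 8109/16384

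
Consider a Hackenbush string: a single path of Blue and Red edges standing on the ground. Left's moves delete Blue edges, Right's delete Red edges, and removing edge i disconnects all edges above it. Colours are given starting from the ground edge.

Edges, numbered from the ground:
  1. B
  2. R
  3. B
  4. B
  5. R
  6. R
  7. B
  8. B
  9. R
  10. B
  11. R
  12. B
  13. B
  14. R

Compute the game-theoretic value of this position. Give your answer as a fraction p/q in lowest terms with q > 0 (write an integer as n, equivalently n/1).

6573/8192

Build G(s[:k]) for k = 1..14, string s = B R B B R R B B R B R B B R.
edge 1 of 14 (B): { 0 |  } = 1
edge 2 of 14 (R): { 0 | 1 } = 1/2
edge 3 of 14 (B): { 0,1/2 | 1 } = 3/4
edge 4 of 14 (B): { 0,1/2,3/4 | 1 } = 7/8
edge 5 of 14 (R): { 0,1/2,3/4 | 7/8,1 } = 13/16
edge 6 of 14 (R): { 0,1/2,3/4 | 13/16,7/8,1 } = 25/32
edge 7 of 14 (B): { 0,1/2,3/4,25/32 | 13/16,7/8,1 } = 51/64
edge 8 of 14 (B): { 0,1/2,3/4,25/32,51/64 | 13/16,7/8,1 } = 103/128
edge 9 of 14 (R): { 0,1/2,3/4,25/32,51/64 | 103/128,13/16,7/8,1 } = 205/256
edge 10 of 14 (B): { 0,1/2,3/4,25/32,51/64,205/256 | 103/128,13/16,7/8,1 } = 411/512
edge 11 of 14 (R): { 0,1/2,3/4,25/32,51/64,205/256 | 411/512,103/128,13/16,7/8,1 } = 821/1024
edge 12 of 14 (B): { 0,1/2,3/4,25/32,51/64,205/256,821/1024 | 411/512,103/128,13/16,7/8,1 } = 1643/2048
edge 13 of 14 (B): { 0,1/2,3/4,25/32,51/64,205/256,821/1024,1643/2048 | 411/512,103/128,13/16,7/8,1 } = 3287/4096
edge 14 of 14 (R): { 0,1/2,3/4,25/32,51/64,205/256,821/1024,1643/2048 | 3287/4096,411/512,103/128,13/16,7/8,1 } = 6573/8192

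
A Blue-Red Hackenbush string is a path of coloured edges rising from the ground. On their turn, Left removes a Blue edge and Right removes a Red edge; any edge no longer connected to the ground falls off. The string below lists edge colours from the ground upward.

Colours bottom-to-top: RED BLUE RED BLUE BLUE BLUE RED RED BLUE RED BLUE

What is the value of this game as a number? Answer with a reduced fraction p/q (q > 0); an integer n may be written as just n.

Recurse on prefixes of the 11-edge string RED BLUE RED BLUE BLUE BLUE RED RED BLUE RED BLUE:
edge 1 of 11 (RED): { — | 0 } so -1
edge 2 of 11 (BLUE): { -1 | 0 } so -1/2
edge 3 of 11 (RED): { -1 | -1/2,0 } so -3/4
edge 4 of 11 (BLUE): { -1,-3/4 | -1/2,0 } so -5/8
edge 5 of 11 (BLUE): { -1,-3/4,-5/8 | -1/2,0 } so -9/16
edge 6 of 11 (BLUE): { -1,-3/4,-5/8,-9/16 | -1/2,0 } so -17/32
edge 7 of 11 (RED): { -1,-3/4,-5/8,-9/16 | -17/32,-1/2,0 } so -35/64
edge 8 of 11 (RED): { -1,-3/4,-5/8,-9/16 | -35/64,-17/32,-1/2,0 } so -71/128
edge 9 of 11 (BLUE): { -1,-3/4,-5/8,-9/16,-71/128 | -35/64,-17/32,-1/2,0 } so -141/256
edge 10 of 11 (RED): { -1,-3/4,-5/8,-9/16,-71/128 | -141/256,-35/64,-17/32,-1/2,0 } so -283/512
edge 11 of 11 (BLUE): { -1,-3/4,-5/8,-9/16,-71/128,-283/512 | -141/256,-35/64,-17/32,-1/2,0 } so -565/1024

-565/1024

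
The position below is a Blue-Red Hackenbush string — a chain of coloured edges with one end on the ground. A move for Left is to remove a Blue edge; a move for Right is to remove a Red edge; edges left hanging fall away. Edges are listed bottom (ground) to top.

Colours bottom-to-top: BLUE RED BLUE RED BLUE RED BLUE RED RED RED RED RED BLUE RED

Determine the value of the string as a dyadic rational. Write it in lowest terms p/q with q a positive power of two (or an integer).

Recurse on prefixes of the 14-edge string BLUE RED BLUE RED BLUE RED BLUE RED RED RED RED RED BLUE RED:
value(B) = { 0 | (no moves) } = 1
value(BR) = { 0 | 1 } = 1/2
value(BRB) = { 0,1/2 | 1 } = 3/4
value(BRBR) = { 0,1/2 | 3/4,1 } = 5/8
value(BRBRB) = { 0,1/2,5/8 | 3/4,1 } = 11/16
value(BRBRBR) = { 0,1/2,5/8 | 11/16,3/4,1 } = 21/32
value(BRBRBRB) = { 0,1/2,5/8,21/32 | 11/16,3/4,1 } = 43/64
value(BRBRBRBR) = { 0,1/2,5/8,21/32 | 43/64,11/16,3/4,1 } = 85/128
value(BRBRBRBRR) = { 0,1/2,5/8,21/32 | 85/128,43/64,11/16,3/4,1 } = 169/256
value(BRBRBRBRRR) = { 0,1/2,5/8,21/32 | 169/256,85/128,43/64,11/16,3/4,1 } = 337/512
value(BRBRBRBRRRR) = { 0,1/2,5/8,21/32 | 337/512,169/256,85/128,43/64,11/16,3/4,1 } = 673/1024
value(BRBRBRBRRRRR) = { 0,1/2,5/8,21/32 | 673/1024,337/512,169/256,85/128,43/64,11/16,3/4,1 } = 1345/2048
value(BRBRBRBRRRRRB) = { 0,1/2,5/8,21/32,1345/2048 | 673/1024,337/512,169/256,85/128,43/64,11/16,3/4,1 } = 2691/4096
value(BRBRBRBRRRRRBR) = { 0,1/2,5/8,21/32,1345/2048 | 2691/4096,673/1024,337/512,169/256,85/128,43/64,11/16,3/4,1 } = 5381/8192

5381/8192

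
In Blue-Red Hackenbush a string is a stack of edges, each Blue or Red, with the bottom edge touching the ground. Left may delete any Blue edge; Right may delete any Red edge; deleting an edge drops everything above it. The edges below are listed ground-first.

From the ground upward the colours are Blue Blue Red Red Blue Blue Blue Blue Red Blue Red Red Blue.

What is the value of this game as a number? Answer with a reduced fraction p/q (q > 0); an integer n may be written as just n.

Build value(s[:k]) for k = 1..13, string s = Blue Blue Red Red Blue Blue Blue Blue Red Blue Red Red Blue.
1 of 13 · B · max L 0 · min R +∞ → 1
2 of 13 · BB · max L 1 · min R +∞ → 2
3 of 13 · BBR · max L 1 · min R 2 → 3/2
4 of 13 · BBRR · max L 1 · min R 3/2 → 5/4
5 of 13 · BBRRB · max L 5/4 · min R 3/2 → 11/8
6 of 13 · BBRRBB · max L 11/8 · min R 3/2 → 23/16
7 of 13 · BBRRBBB · max L 23/16 · min R 3/2 → 47/32
8 of 13 · BBRRBBBB · max L 47/32 · min R 3/2 → 95/64
9 of 13 · BBRRBBBBR · max L 47/32 · min R 95/64 → 189/128
10 of 13 · BBRRBBBBRB · max L 189/128 · min R 95/64 → 379/256
11 of 13 · BBRRBBBBRBR · max L 189/128 · min R 379/256 → 757/512
12 of 13 · BBRRBBBBRBRR · max L 189/128 · min R 757/512 → 1513/1024
13 of 13 · BBRRBBBBRBRRB · max L 1513/1024 · min R 757/512 → 3027/2048

3027/2048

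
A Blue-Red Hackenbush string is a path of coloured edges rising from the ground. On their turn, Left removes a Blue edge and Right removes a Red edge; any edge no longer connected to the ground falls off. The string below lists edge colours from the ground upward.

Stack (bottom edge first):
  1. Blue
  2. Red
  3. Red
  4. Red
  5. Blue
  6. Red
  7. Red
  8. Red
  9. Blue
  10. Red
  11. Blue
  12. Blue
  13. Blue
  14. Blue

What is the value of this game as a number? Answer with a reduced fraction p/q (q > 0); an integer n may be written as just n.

G_1 [B]  L=[0]  R=[·]  gives 1
G_2 [BR]  L=[0]  R=[1]  gives 1/2
G_3 [BRR]  L=[0]  R=[1/2, 1]  gives 1/4
G_4 [BRRR]  L=[0]  R=[1/4, 1/2, 1]  gives 1/8
G_5 [BRRRB]  L=[0, 1/8]  R=[1/4, 1/2, 1]  gives 3/16
G_6 [BRRRBR]  L=[0, 1/8]  R=[3/16, 1/4, 1/2, 1]  gives 5/32
G_7 [BRRRBRR]  L=[0, 1/8]  R=[5/32, 3/16, 1/4, 1/2, 1]  gives 9/64
G_8 [BRRRBRRR]  L=[0, 1/8]  R=[9/64, 5/32, 3/16, 1/4, 1/2, 1]  gives 17/128
G_9 [BRRRBRRRB]  L=[0, 1/8, 17/128]  R=[9/64, 5/32, 3/16, 1/4, 1/2, 1]  gives 35/256
G_10 [BRRRBRRRBR]  L=[0, 1/8, 17/128]  R=[35/256, 9/64, 5/32, 3/16, 1/4, 1/2, 1]  gives 69/512
G_11 [BRRRBRRRBRB]  L=[0, 1/8, 17/128, 69/512]  R=[35/256, 9/64, 5/32, 3/16, 1/4, 1/2, 1]  gives 139/1024
G_12 [BRRRBRRRBRBB]  L=[0, 1/8, 17/128, 69/512, 139/1024]  R=[35/256, 9/64, 5/32, 3/16, 1/4, 1/2, 1]  gives 279/2048
G_13 [BRRRBRRRBRBBB]  L=[0, 1/8, 17/128, 69/512, 139/1024, 279/2048]  R=[35/256, 9/64, 5/32, 3/16, 1/4, 1/2, 1]  gives 559/4096
G_14 [BRRRBRRRBRBBBB]  L=[0, 1/8, 17/128, 69/512, 139/1024, 279/2048, 559/4096]  R=[35/256, 9/64, 5/32, 3/16, 1/4, 1/2, 1]  gives 1119/8192

1119/8192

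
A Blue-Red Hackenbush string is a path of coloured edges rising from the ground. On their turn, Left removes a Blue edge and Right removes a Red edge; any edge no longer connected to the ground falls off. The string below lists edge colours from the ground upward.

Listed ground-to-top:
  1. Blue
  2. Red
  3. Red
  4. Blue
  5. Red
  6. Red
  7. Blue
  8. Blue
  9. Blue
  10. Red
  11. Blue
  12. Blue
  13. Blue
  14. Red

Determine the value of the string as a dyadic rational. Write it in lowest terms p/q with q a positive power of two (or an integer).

2525/8192

1 of 14 · B · max L 0 · min R +∞ → 1
2 of 14 · BR · max L 0 · min R 1 → 1/2
3 of 14 · BRR · max L 0 · min R 1/2 → 1/4
4 of 14 · BRRB · max L 1/4 · min R 1/2 → 3/8
5 of 14 · BRRBR · max L 1/4 · min R 3/8 → 5/16
6 of 14 · BRRBRR · max L 1/4 · min R 5/16 → 9/32
7 of 14 · BRRBRRB · max L 9/32 · min R 5/16 → 19/64
8 of 14 · BRRBRRBB · max L 19/64 · min R 5/16 → 39/128
9 of 14 · BRRBRRBBB · max L 39/128 · min R 5/16 → 79/256
10 of 14 · BRRBRRBBBR · max L 39/128 · min R 79/256 → 157/512
11 of 14 · BRRBRRBBBRB · max L 157/512 · min R 79/256 → 315/1024
12 of 14 · BRRBRRBBBRBB · max L 315/1024 · min R 79/256 → 631/2048
13 of 14 · BRRBRRBBBRBBB · max L 631/2048 · min R 79/256 → 1263/4096
14 of 14 · BRRBRRBBBRBBBR · max L 631/2048 · min R 1263/4096 → 2525/8192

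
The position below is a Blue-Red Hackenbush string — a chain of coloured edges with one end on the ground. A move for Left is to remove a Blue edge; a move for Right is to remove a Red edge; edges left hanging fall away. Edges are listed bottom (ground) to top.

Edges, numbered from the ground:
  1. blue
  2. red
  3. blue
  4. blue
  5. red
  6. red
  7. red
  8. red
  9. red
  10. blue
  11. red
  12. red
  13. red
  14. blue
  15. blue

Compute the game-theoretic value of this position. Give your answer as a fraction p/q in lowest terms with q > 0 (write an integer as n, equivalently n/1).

Build v(s[:k]) for k = 1..15, string s = blue red blue blue red red red red red blue red red red blue blue.
step 1: add blue to get b; options L={ 0 } R={ (no moves) } gives 1
step 2: add red to get br; options L={ 0 } R={ 1 } gives 1/2
step 3: add blue to get brb; options L={ 0 1/2 } R={ 1 } gives 3/4
step 4: add blue to get brbb; options L={ 0 1/2 3/4 } R={ 1 } gives 7/8
step 5: add red to get brbbr; options L={ 0 1/2 3/4 } R={ 7/8 1 } gives 13/16
step 6: add red to get brbbrr; options L={ 0 1/2 3/4 } R={ 13/16 7/8 1 } gives 25/32
step 7: add red to get brbbrrr; options L={ 0 1/2 3/4 } R={ 25/32 13/16 7/8 1 } gives 49/64
step 8: add red to get brbbrrrr; options L={ 0 1/2 3/4 } R={ 49/64 25/32 13/16 7/8 1 } gives 97/128
step 9: add red to get brbbrrrrr; options L={ 0 1/2 3/4 } R={ 97/128 49/64 25/32 13/16 7/8 1 } gives 193/256
step 10: add blue to get brbbrrrrrb; options L={ 0 1/2 3/4 193/256 } R={ 97/128 49/64 25/32 13/16 7/8 1 } gives 387/512
step 11: add red to get brbbrrrrrbr; options L={ 0 1/2 3/4 193/256 } R={ 387/512 97/128 49/64 25/32 13/16 7/8 1 } gives 773/1024
step 12: add red to get brbbrrrrrbrr; options L={ 0 1/2 3/4 193/256 } R={ 773/1024 387/512 97/128 49/64 25/32 13/16 7/8 1 } gives 1545/2048
step 13: add red to get brbbrrrrrbrrr; options L={ 0 1/2 3/4 193/256 } R={ 1545/2048 773/1024 387/512 97/128 49/64 25/32 13/16 7/8 1 } gives 3089/4096
step 14: add blue to get brbbrrrrrbrrrb; options L={ 0 1/2 3/4 193/256 3089/4096 } R={ 1545/2048 773/1024 387/512 97/128 49/64 25/32 13/16 7/8 1 } gives 6179/8192
step 15: add blue to get brbbrrrrrbrrrbb; options L={ 0 1/2 3/4 193/256 3089/4096 6179/8192 } R={ 1545/2048 773/1024 387/512 97/128 49/64 25/32 13/16 7/8 1 } gives 12359/16384

12359/16384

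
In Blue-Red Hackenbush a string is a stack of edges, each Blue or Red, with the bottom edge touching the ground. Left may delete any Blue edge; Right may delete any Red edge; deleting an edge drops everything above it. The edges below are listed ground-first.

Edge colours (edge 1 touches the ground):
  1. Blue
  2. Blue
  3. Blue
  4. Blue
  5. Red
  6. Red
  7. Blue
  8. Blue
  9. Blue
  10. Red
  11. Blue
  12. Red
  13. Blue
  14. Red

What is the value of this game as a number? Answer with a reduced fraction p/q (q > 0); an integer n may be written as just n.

value_1 [B]  L=[0]  R=[(no moves)]  = 1
value_2 [BB]  L=[0, 1]  R=[(no moves)]  = 2
value_3 [BBB]  L=[0, 1, 2]  R=[(no moves)]  = 3
value_4 [BBBB]  L=[0, 1, 2, 3]  R=[(no moves)]  = 4
value_5 [BBBBR]  L=[0, 1, 2, 3]  R=[4]  = 7/2
value_6 [BBBBRR]  L=[0, 1, 2, 3]  R=[7/2, 4]  = 13/4
value_7 [BBBBRRB]  L=[0, 1, 2, 3, 13/4]  R=[7/2, 4]  = 27/8
value_8 [BBBBRRBB]  L=[0, 1, 2, 3, 13/4, 27/8]  R=[7/2, 4]  = 55/16
value_9 [BBBBRRBBB]  L=[0, 1, 2, 3, 13/4, 27/8, 55/16]  R=[7/2, 4]  = 111/32
value_10 [BBBBRRBBBR]  L=[0, 1, 2, 3, 13/4, 27/8, 55/16]  R=[111/32, 7/2, 4]  = 221/64
value_11 [BBBBRRBBBRB]  L=[0, 1, 2, 3, 13/4, 27/8, 55/16, 221/64]  R=[111/32, 7/2, 4]  = 443/128
value_12 [BBBBRRBBBRBR]  L=[0, 1, 2, 3, 13/4, 27/8, 55/16, 221/64]  R=[443/128, 111/32, 7/2, 4]  = 885/256
value_13 [BBBBRRBBBRBRB]  L=[0, 1, 2, 3, 13/4, 27/8, 55/16, 221/64, 885/256]  R=[443/128, 111/32, 7/2, 4]  = 1771/512
value_14 [BBBBRRBBBRBRBR]  L=[0, 1, 2, 3, 13/4, 27/8, 55/16, 221/64, 885/256]  R=[1771/512, 443/128, 111/32, 7/2, 4]  = 3541/1024

3541/1024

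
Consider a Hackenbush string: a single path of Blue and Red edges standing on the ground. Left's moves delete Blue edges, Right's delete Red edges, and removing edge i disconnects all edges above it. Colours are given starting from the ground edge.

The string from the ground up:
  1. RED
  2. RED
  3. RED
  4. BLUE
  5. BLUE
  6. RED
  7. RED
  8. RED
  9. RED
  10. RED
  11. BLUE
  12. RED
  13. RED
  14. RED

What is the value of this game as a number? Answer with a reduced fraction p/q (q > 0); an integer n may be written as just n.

-5103/2048

Recurse on prefixes of the 14-edge string RED RED RED BLUE BLUE RED RED RED RED RED BLUE RED RED RED:
val(R) = { ∅ | 0 } so -1
val(RR) = { ∅ | -1 0 } so -2
val(RRR) = { ∅ | -2 -1 0 } so -3
val(RRRB) = { -3 | -2 -1 0 } so -5/2
val(RRRBB) = { -3 -5/2 | -2 -1 0 } so -9/4
val(RRRBBR) = { -3 -5/2 | -9/4 -2 -1 0 } so -19/8
val(RRRBBRR) = { -3 -5/2 | -19/8 -9/4 -2 -1 0 } so -39/16
val(RRRBBRRR) = { -3 -5/2 | -39/16 -19/8 -9/4 -2 -1 0 } so -79/32
val(RRRBBRRRR) = { -3 -5/2 | -79/32 -39/16 -19/8 -9/4 -2 -1 0 } so -159/64
val(RRRBBRRRRR) = { -3 -5/2 | -159/64 -79/32 -39/16 -19/8 -9/4 -2 -1 0 } so -319/128
val(RRRBBRRRRRB) = { -3 -5/2 -319/128 | -159/64 -79/32 -39/16 -19/8 -9/4 -2 -1 0 } so -637/256
val(RRRBBRRRRRBR) = { -3 -5/2 -319/128 | -637/256 -159/64 -79/32 -39/16 -19/8 -9/4 -2 -1 0 } so -1275/512
val(RRRBBRRRRRBRR) = { -3 -5/2 -319/128 | -1275/512 -637/256 -159/64 -79/32 -39/16 -19/8 -9/4 -2 -1 0 } so -2551/1024
val(RRRBBRRRRRBRRR) = { -3 -5/2 -319/128 | -2551/1024 -1275/512 -637/256 -159/64 -79/32 -39/16 -19/8 -9/4 -2 -1 0 } so -5103/2048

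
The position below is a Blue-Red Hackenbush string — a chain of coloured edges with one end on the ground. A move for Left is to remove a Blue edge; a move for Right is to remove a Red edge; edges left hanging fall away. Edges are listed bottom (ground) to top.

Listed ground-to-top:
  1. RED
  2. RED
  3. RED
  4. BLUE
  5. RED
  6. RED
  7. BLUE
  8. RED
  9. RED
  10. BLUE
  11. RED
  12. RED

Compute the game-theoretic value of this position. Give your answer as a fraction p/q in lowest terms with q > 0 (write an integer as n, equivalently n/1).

step 1: add RED to get R; options L={ · } R={ 0 } so -1
step 2: add RED to get RR; options L={ · } R={ -1 0 } so -2
step 3: add RED to get RRR; options L={ · } R={ -2 -1 0 } so -3
step 4: add BLUE to get RRRB; options L={ -3 } R={ -2 -1 0 } so -5/2
step 5: add RED to get RRRBR; options L={ -3 } R={ -5/2 -2 -1 0 } so -11/4
step 6: add RED to get RRRBRR; options L={ -3 } R={ -11/4 -5/2 -2 -1 0 } so -23/8
step 7: add BLUE to get RRRBRRB; options L={ -3 -23/8 } R={ -11/4 -5/2 -2 -1 0 } so -45/16
step 8: add RED to get RRRBRRBR; options L={ -3 -23/8 } R={ -45/16 -11/4 -5/2 -2 -1 0 } so -91/32
step 9: add RED to get RRRBRRBRR; options L={ -3 -23/8 } R={ -91/32 -45/16 -11/4 -5/2 -2 -1 0 } so -183/64
step 10: add BLUE to get RRRBRRBRRB; options L={ -3 -23/8 -183/64 } R={ -91/32 -45/16 -11/4 -5/2 -2 -1 0 } so -365/128
step 11: add RED to get RRRBRRBRRBR; options L={ -3 -23/8 -183/64 } R={ -365/128 -91/32 -45/16 -11/4 -5/2 -2 -1 0 } so -731/256
step 12: add RED to get RRRBRRBRRBRR; options L={ -3 -23/8 -183/64 } R={ -731/256 -365/128 -91/32 -45/16 -11/4 -5/2 -2 -1 0 } so -1463/512

-1463/512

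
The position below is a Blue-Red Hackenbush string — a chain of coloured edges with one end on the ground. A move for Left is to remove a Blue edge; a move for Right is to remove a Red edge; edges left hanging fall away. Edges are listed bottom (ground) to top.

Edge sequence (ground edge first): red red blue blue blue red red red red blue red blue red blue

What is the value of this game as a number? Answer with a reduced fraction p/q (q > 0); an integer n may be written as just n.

r: Left { ∅ }, Right { 0 } ⇒ simplest -1
rr: Left { ∅ }, Right { -1, 0 } ⇒ simplest -2
rrb: Left { -2 }, Right { -1, 0 } ⇒ simplest -3/2
rrbb: Left { -2, -3/2 }, Right { -1, 0 } ⇒ simplest -5/4
rrbbb: Left { -2, -3/2, -5/4 }, Right { -1, 0 } ⇒ simplest -9/8
rrbbbr: Left { -2, -3/2, -5/4 }, Right { -9/8, -1, 0 } ⇒ simplest -19/16
rrbbbrr: Left { -2, -3/2, -5/4 }, Right { -19/16, -9/8, -1, 0 } ⇒ simplest -39/32
rrbbbrrr: Left { -2, -3/2, -5/4 }, Right { -39/32, -19/16, -9/8, -1, 0 } ⇒ simplest -79/64
rrbbbrrrr: Left { -2, -3/2, -5/4 }, Right { -79/64, -39/32, -19/16, -9/8, -1, 0 } ⇒ simplest -159/128
rrbbbrrrrb: Left { -2, -3/2, -5/4, -159/128 }, Right { -79/64, -39/32, -19/16, -9/8, -1, 0 } ⇒ simplest -317/256
rrbbbrrrrbr: Left { -2, -3/2, -5/4, -159/128 }, Right { -317/256, -79/64, -39/32, -19/16, -9/8, -1, 0 } ⇒ simplest -635/512
rrbbbrrrrbrb: Left { -2, -3/2, -5/4, -159/128, -635/512 }, Right { -317/256, -79/64, -39/32, -19/16, -9/8, -1, 0 } ⇒ simplest -1269/1024
rrbbbrrrrbrbr: Left { -2, -3/2, -5/4, -159/128, -635/512 }, Right { -1269/1024, -317/256, -79/64, -39/32, -19/16, -9/8, -1, 0 } ⇒ simplest -2539/2048
rrbbbrrrrbrbrb: Left { -2, -3/2, -5/4, -159/128, -635/512, -2539/2048 }, Right { -1269/1024, -317/256, -79/64, -39/32, -19/16, -9/8, -1, 0 } ⇒ simplest -5077/4096

-5077/4096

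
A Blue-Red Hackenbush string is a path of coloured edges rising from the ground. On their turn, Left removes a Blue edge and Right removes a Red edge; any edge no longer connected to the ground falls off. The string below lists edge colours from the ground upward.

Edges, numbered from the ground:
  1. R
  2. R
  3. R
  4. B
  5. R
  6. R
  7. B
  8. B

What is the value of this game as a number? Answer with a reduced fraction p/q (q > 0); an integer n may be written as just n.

Build g(s[:k]) for k = 1..8, string s = R R R B R R B B.
g(R) = { (no moves) | 0 } gives -1
g(RR) = { (no moves) | -1,0 } gives -2
g(RRR) = { (no moves) | -2,-1,0 } gives -3
g(RRRB) = { -3 | -2,-1,0 } gives -5/2
g(RRRBR) = { -3 | -5/2,-2,-1,0 } gives -11/4
g(RRRBRR) = { -3 | -11/4,-5/2,-2,-1,0 } gives -23/8
g(RRRBRRB) = { -3,-23/8 | -11/4,-5/2,-2,-1,0 } gives -45/16
g(RRRBRRBB) = { -3,-23/8,-45/16 | -11/4,-5/2,-2,-1,0 } gives -89/32

-89/32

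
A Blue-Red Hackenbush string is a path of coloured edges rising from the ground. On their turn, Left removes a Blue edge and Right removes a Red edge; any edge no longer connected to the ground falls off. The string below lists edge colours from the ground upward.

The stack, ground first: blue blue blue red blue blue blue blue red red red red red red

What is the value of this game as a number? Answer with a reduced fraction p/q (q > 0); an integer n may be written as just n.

edge 1 of 14 (blue): { 0 | (no moves) } ⇒ 1
edge 2 of 14 (blue): { 0, 1 | (no moves) } ⇒ 2
edge 3 of 14 (blue): { 0, 1, 2 | (no moves) } ⇒ 3
edge 4 of 14 (red): { 0, 1, 2 | 3 } ⇒ 5/2
edge 5 of 14 (blue): { 0, 1, 2, 5/2 | 3 } ⇒ 11/4
edge 6 of 14 (blue): { 0, 1, 2, 5/2, 11/4 | 3 } ⇒ 23/8
edge 7 of 14 (blue): { 0, 1, 2, 5/2, 11/4, 23/8 | 3 } ⇒ 47/16
edge 8 of 14 (blue): { 0, 1, 2, 5/2, 11/4, 23/8, 47/16 | 3 } ⇒ 95/32
edge 9 of 14 (red): { 0, 1, 2, 5/2, 11/4, 23/8, 47/16 | 95/32, 3 } ⇒ 189/64
edge 10 of 14 (red): { 0, 1, 2, 5/2, 11/4, 23/8, 47/16 | 189/64, 95/32, 3 } ⇒ 377/128
edge 11 of 14 (red): { 0, 1, 2, 5/2, 11/4, 23/8, 47/16 | 377/128, 189/64, 95/32, 3 } ⇒ 753/256
edge 12 of 14 (red): { 0, 1, 2, 5/2, 11/4, 23/8, 47/16 | 753/256, 377/128, 189/64, 95/32, 3 } ⇒ 1505/512
edge 13 of 14 (red): { 0, 1, 2, 5/2, 11/4, 23/8, 47/16 | 1505/512, 753/256, 377/128, 189/64, 95/32, 3 } ⇒ 3009/1024
edge 14 of 14 (red): { 0, 1, 2, 5/2, 11/4, 23/8, 47/16 | 3009/1024, 1505/512, 753/256, 377/128, 189/64, 95/32, 3 } ⇒ 6017/2048

6017/2048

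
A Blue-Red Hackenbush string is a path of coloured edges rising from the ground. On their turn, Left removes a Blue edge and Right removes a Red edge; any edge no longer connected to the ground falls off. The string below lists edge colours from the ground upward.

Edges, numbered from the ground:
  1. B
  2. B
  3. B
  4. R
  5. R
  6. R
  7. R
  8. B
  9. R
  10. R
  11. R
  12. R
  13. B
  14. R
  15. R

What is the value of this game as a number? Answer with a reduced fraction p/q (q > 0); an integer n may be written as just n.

8457/4096

edge 1 of 15 (B): { 0 | none } -> 1
edge 2 of 15 (B): { 0 1 | none } -> 2
edge 3 of 15 (B): { 0 1 2 | none } -> 3
edge 4 of 15 (R): { 0 1 2 | 3 } -> 5/2
edge 5 of 15 (R): { 0 1 2 | 5/2 3 } -> 9/4
edge 6 of 15 (R): { 0 1 2 | 9/4 5/2 3 } -> 17/8
edge 7 of 15 (R): { 0 1 2 | 17/8 9/4 5/2 3 } -> 33/16
edge 8 of 15 (B): { 0 1 2 33/16 | 17/8 9/4 5/2 3 } -> 67/32
edge 9 of 15 (R): { 0 1 2 33/16 | 67/32 17/8 9/4 5/2 3 } -> 133/64
edge 10 of 15 (R): { 0 1 2 33/16 | 133/64 67/32 17/8 9/4 5/2 3 } -> 265/128
edge 11 of 15 (R): { 0 1 2 33/16 | 265/128 133/64 67/32 17/8 9/4 5/2 3 } -> 529/256
edge 12 of 15 (R): { 0 1 2 33/16 | 529/256 265/128 133/64 67/32 17/8 9/4 5/2 3 } -> 1057/512
edge 13 of 15 (B): { 0 1 2 33/16 1057/512 | 529/256 265/128 133/64 67/32 17/8 9/4 5/2 3 } -> 2115/1024
edge 14 of 15 (R): { 0 1 2 33/16 1057/512 | 2115/1024 529/256 265/128 133/64 67/32 17/8 9/4 5/2 3 } -> 4229/2048
edge 15 of 15 (R): { 0 1 2 33/16 1057/512 | 4229/2048 2115/1024 529/256 265/128 133/64 67/32 17/8 9/4 5/2 3 } -> 8457/4096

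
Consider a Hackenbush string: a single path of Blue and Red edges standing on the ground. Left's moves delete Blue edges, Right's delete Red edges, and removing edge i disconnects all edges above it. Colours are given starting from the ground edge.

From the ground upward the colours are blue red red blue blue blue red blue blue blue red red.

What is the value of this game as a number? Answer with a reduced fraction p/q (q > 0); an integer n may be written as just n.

Prefix values for blue red red blue blue blue red blue blue blue red red via {L|R} + simplicity:
b: Left { 0 }, Right { ∅ } ⇒ simplest 1
br: Left { 0 }, Right { 1 } ⇒ simplest 1/2
brr: Left { 0 }, Right { 1/2, 1 } ⇒ simplest 1/4
brrb: Left { 0, 1/4 }, Right { 1/2, 1 } ⇒ simplest 3/8
brrbb: Left { 0, 1/4, 3/8 }, Right { 1/2, 1 } ⇒ simplest 7/16
brrbbb: Left { 0, 1/4, 3/8, 7/16 }, Right { 1/2, 1 } ⇒ simplest 15/32
brrbbbr: Left { 0, 1/4, 3/8, 7/16 }, Right { 15/32, 1/2, 1 } ⇒ simplest 29/64
brrbbbrb: Left { 0, 1/4, 3/8, 7/16, 29/64 }, Right { 15/32, 1/2, 1 } ⇒ simplest 59/128
brrbbbrbb: Left { 0, 1/4, 3/8, 7/16, 29/64, 59/128 }, Right { 15/32, 1/2, 1 } ⇒ simplest 119/256
brrbbbrbbb: Left { 0, 1/4, 3/8, 7/16, 29/64, 59/128, 119/256 }, Right { 15/32, 1/2, 1 } ⇒ simplest 239/512
brrbbbrbbbr: Left { 0, 1/4, 3/8, 7/16, 29/64, 59/128, 119/256 }, Right { 239/512, 15/32, 1/2, 1 } ⇒ simplest 477/1024
brrbbbrbbbrr: Left { 0, 1/4, 3/8, 7/16, 29/64, 59/128, 119/256 }, Right { 477/1024, 239/512, 15/32, 1/2, 1 } ⇒ simplest 953/2048

953/2048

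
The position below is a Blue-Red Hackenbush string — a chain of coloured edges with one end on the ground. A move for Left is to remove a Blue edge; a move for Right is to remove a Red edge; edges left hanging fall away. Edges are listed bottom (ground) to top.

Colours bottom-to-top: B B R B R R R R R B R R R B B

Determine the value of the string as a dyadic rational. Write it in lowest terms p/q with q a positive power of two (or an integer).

Build value(s[:k]) for k = 1..15, string s = B B R B R R R R R B R R R B B.
value(B) = { 0 | · } => 1
value(BB) = { 0 1 | · } => 2
value(BBR) = { 0 1 | 2 } => 3/2
value(BBRB) = { 0 1 3/2 | 2 } => 7/4
value(BBRBR) = { 0 1 3/2 | 7/4 2 } => 13/8
value(BBRBRR) = { 0 1 3/2 | 13/8 7/4 2 } => 25/16
value(BBRBRRR) = { 0 1 3/2 | 25/16 13/8 7/4 2 } => 49/32
value(BBRBRRRR) = { 0 1 3/2 | 49/32 25/16 13/8 7/4 2 } => 97/64
value(BBRBRRRRR) = { 0 1 3/2 | 97/64 49/32 25/16 13/8 7/4 2 } => 193/128
value(BBRBRRRRRB) = { 0 1 3/2 193/128 | 97/64 49/32 25/16 13/8 7/4 2 } => 387/256
value(BBRBRRRRRBR) = { 0 1 3/2 193/128 | 387/256 97/64 49/32 25/16 13/8 7/4 2 } => 773/512
value(BBRBRRRRRBRR) = { 0 1 3/2 193/128 | 773/512 387/256 97/64 49/32 25/16 13/8 7/4 2 } => 1545/1024
value(BBRBRRRRRBRRR) = { 0 1 3/2 193/128 | 1545/1024 773/512 387/256 97/64 49/32 25/16 13/8 7/4 2 } => 3089/2048
value(BBRBRRRRRBRRRB) = { 0 1 3/2 193/128 3089/2048 | 1545/1024 773/512 387/256 97/64 49/32 25/16 13/8 7/4 2 } => 6179/4096
value(BBRBRRRRRBRRRBB) = { 0 1 3/2 193/128 3089/2048 6179/4096 | 1545/1024 773/512 387/256 97/64 49/32 25/16 13/8 7/4 2 } => 12359/8192

12359/8192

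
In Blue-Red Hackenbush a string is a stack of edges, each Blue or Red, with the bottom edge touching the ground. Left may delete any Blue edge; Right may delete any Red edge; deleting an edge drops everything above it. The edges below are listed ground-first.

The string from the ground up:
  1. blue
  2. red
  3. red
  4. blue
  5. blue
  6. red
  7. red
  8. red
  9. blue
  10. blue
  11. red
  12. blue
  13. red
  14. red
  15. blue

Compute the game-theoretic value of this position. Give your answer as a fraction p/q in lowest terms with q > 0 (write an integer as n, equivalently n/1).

b: Left { 0 }, Right { (no moves) } gives simplest 1
br: Left { 0 }, Right { 1 } gives simplest 1/2
brr: Left { 0 }, Right { 1/2 1 } gives simplest 1/4
brrb: Left { 0 1/4 }, Right { 1/2 1 } gives simplest 3/8
brrbb: Left { 0 1/4 3/8 }, Right { 1/2 1 } gives simplest 7/16
brrbbr: Left { 0 1/4 3/8 }, Right { 7/16 1/2 1 } gives simplest 13/32
brrbbrr: Left { 0 1/4 3/8 }, Right { 13/32 7/16 1/2 1 } gives simplest 25/64
brrbbrrr: Left { 0 1/4 3/8 }, Right { 25/64 13/32 7/16 1/2 1 } gives simplest 49/128
brrbbrrrb: Left { 0 1/4 3/8 49/128 }, Right { 25/64 13/32 7/16 1/2 1 } gives simplest 99/256
brrbbrrrbb: Left { 0 1/4 3/8 49/128 99/256 }, Right { 25/64 13/32 7/16 1/2 1 } gives simplest 199/512
brrbbrrrbbr: Left { 0 1/4 3/8 49/128 99/256 }, Right { 199/512 25/64 13/32 7/16 1/2 1 } gives simplest 397/1024
brrbbrrrbbrb: Left { 0 1/4 3/8 49/128 99/256 397/1024 }, Right { 199/512 25/64 13/32 7/16 1/2 1 } gives simplest 795/2048
brrbbrrrbbrbr: Left { 0 1/4 3/8 49/128 99/256 397/1024 }, Right { 795/2048 199/512 25/64 13/32 7/16 1/2 1 } gives simplest 1589/4096
brrbbrrrbbrbrr: Left { 0 1/4 3/8 49/128 99/256 397/1024 }, Right { 1589/4096 795/2048 199/512 25/64 13/32 7/16 1/2 1 } gives simplest 3177/8192
brrbbrrrbbrbrrb: Left { 0 1/4 3/8 49/128 99/256 397/1024 3177/8192 }, Right { 1589/4096 795/2048 199/512 25/64 13/32 7/16 1/2 1 } gives simplest 6355/16384

6355/16384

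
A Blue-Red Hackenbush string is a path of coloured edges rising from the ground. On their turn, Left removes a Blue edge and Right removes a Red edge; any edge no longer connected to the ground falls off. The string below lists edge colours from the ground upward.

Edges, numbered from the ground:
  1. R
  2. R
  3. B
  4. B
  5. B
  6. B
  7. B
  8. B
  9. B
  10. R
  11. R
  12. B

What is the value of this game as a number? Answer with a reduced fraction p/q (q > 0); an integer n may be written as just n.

Recurse on prefixes of the 12-edge string R R B B B B B B B R R B:
edge 1 of 12 (R): { (no moves) | 0 } -> -1
edge 2 of 12 (R): { (no moves) | -1, 0 } -> -2
edge 3 of 12 (B): { -2 | -1, 0 } -> -3/2
edge 4 of 12 (B): { -2, -3/2 | -1, 0 } -> -5/4
edge 5 of 12 (B): { -2, -3/2, -5/4 | -1, 0 } -> -9/8
edge 6 of 12 (B): { -2, -3/2, -5/4, -9/8 | -1, 0 } -> -17/16
edge 7 of 12 (B): { -2, -3/2, -5/4, -9/8, -17/16 | -1, 0 } -> -33/32
edge 8 of 12 (B): { -2, -3/2, -5/4, -9/8, -17/16, -33/32 | -1, 0 } -> -65/64
edge 9 of 12 (B): { -2, -3/2, -5/4, -9/8, -17/16, -33/32, -65/64 | -1, 0 } -> -129/128
edge 10 of 12 (R): { -2, -3/2, -5/4, -9/8, -17/16, -33/32, -65/64 | -129/128, -1, 0 } -> -259/256
edge 11 of 12 (R): { -2, -3/2, -5/4, -9/8, -17/16, -33/32, -65/64 | -259/256, -129/128, -1, 0 } -> -519/512
edge 12 of 12 (B): { -2, -3/2, -5/4, -9/8, -17/16, -33/32, -65/64, -519/512 | -259/256, -129/128, -1, 0 } -> -1037/1024

-1037/1024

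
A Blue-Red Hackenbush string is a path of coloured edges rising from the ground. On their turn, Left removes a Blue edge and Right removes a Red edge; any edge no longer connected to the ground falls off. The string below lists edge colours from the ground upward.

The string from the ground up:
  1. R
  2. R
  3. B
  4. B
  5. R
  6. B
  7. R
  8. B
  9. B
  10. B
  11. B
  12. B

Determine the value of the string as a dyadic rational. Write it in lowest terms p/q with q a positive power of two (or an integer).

-1345/1024

val(R) = { ∅ | 0 } ⇒ -1
val(RR) = { ∅ | -1, 0 } ⇒ -2
val(RRB) = { -2 | -1, 0 } ⇒ -3/2
val(RRBB) = { -2, -3/2 | -1, 0 } ⇒ -5/4
val(RRBBR) = { -2, -3/2 | -5/4, -1, 0 } ⇒ -11/8
val(RRBBRB) = { -2, -3/2, -11/8 | -5/4, -1, 0 } ⇒ -21/16
val(RRBBRBR) = { -2, -3/2, -11/8 | -21/16, -5/4, -1, 0 } ⇒ -43/32
val(RRBBRBRB) = { -2, -3/2, -11/8, -43/32 | -21/16, -5/4, -1, 0 } ⇒ -85/64
val(RRBBRBRBB) = { -2, -3/2, -11/8, -43/32, -85/64 | -21/16, -5/4, -1, 0 } ⇒ -169/128
val(RRBBRBRBBB) = { -2, -3/2, -11/8, -43/32, -85/64, -169/128 | -21/16, -5/4, -1, 0 } ⇒ -337/256
val(RRBBRBRBBBB) = { -2, -3/2, -11/8, -43/32, -85/64, -169/128, -337/256 | -21/16, -5/4, -1, 0 } ⇒ -673/512
val(RRBBRBRBBBBB) = { -2, -3/2, -11/8, -43/32, -85/64, -169/128, -337/256, -673/512 | -21/16, -5/4, -1, 0 } ⇒ -1345/1024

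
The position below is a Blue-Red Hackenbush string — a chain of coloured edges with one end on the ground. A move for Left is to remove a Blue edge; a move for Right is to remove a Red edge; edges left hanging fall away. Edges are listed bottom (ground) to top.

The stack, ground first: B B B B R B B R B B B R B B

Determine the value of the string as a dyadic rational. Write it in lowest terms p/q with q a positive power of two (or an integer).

3959/1024

Build value(s[:k]) for k = 1..14, string s = B B B B R B B R B B B R B B.
value(B) = { 0 | — } → 1
value(BB) = { 0, 1 | — } → 2
value(BBB) = { 0, 1, 2 | — } → 3
value(BBBB) = { 0, 1, 2, 3 | — } → 4
value(BBBBR) = { 0, 1, 2, 3 | 4 } → 7/2
value(BBBBRB) = { 0, 1, 2, 3, 7/2 | 4 } → 15/4
value(BBBBRBB) = { 0, 1, 2, 3, 7/2, 15/4 | 4 } → 31/8
value(BBBBRBBR) = { 0, 1, 2, 3, 7/2, 15/4 | 31/8, 4 } → 61/16
value(BBBBRBBRB) = { 0, 1, 2, 3, 7/2, 15/4, 61/16 | 31/8, 4 } → 123/32
value(BBBBRBBRBB) = { 0, 1, 2, 3, 7/2, 15/4, 61/16, 123/32 | 31/8, 4 } → 247/64
value(BBBBRBBRBBB) = { 0, 1, 2, 3, 7/2, 15/4, 61/16, 123/32, 247/64 | 31/8, 4 } → 495/128
value(BBBBRBBRBBBR) = { 0, 1, 2, 3, 7/2, 15/4, 61/16, 123/32, 247/64 | 495/128, 31/8, 4 } → 989/256
value(BBBBRBBRBBBRB) = { 0, 1, 2, 3, 7/2, 15/4, 61/16, 123/32, 247/64, 989/256 | 495/128, 31/8, 4 } → 1979/512
value(BBBBRBBRBBBRBB) = { 0, 1, 2, 3, 7/2, 15/4, 61/16, 123/32, 247/64, 989/256, 1979/512 | 495/128, 31/8, 4 } → 3959/1024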